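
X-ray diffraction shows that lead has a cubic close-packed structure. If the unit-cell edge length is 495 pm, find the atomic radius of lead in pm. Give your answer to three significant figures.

175 pm

In an FCC lattice, atoms touch along the face diagonal, so √2·a = 4r.
r = √2·a/4 = 1.4142 × 495 / 4 = 175 pm.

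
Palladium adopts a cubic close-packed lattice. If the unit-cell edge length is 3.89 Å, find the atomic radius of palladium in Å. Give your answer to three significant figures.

In an FCC lattice, atoms touch along the face diagonal, so √2·a = 4r.
r = √2·a/4 = 1.4142 × 3.89 / 4 = 1.38 Å.

1.38 Å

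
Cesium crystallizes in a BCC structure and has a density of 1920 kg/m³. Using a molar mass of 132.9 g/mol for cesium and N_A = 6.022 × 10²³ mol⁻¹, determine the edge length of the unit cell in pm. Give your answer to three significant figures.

613 pm

With Z = 2 atoms per BCC cell, a³ = Z·M/(N_A·ρ) = 2 × 132.9 / (6.022 × 10²³ × 1.920 g/cm³) = 2.299 × 10^-22 cm³.
a = (2.299 × 10^-22)^(1/3) = 6.126 × 10^-8 cm = 613 pm.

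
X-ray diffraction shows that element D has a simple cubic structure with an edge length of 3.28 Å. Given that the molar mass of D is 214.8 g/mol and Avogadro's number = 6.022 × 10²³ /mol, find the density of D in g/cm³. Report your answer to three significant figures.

A simple cubic unit cell contains Z = 1 atom.
Cell volume: a³ = (3.28 Å)³ = (3.280 × 10^-8 cm)³ = 3.529 × 10^-23 cm³.
ρ = Z·M/(N_A·a³) = 1 × 214.8 / (6.022 × 10²³ × 3.529 × 10^-23) = 10.11 g/cm³.

10.1 g/cm³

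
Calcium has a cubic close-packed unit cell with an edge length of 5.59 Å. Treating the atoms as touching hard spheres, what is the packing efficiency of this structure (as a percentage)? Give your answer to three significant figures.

74.0%

In an FCC lattice atoms touch along the face diagonal, so √2·a = 4r, so r = 0.3536a = 1.976 Å.
Packing fraction = Z·(4/3)πr³ / a³ = 4 × (4/3)π × (1.976)³ / (5.59)³ = 0.7405 = 74.0%.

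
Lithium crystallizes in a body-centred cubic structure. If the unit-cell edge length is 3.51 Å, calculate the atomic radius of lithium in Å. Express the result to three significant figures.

1.52 Å

In a BCC lattice, atoms touch along the body diagonal, so √3·a = 4r.
r = √3·a/4 = 1.7321 × 3.51 / 4 = 1.52 Å.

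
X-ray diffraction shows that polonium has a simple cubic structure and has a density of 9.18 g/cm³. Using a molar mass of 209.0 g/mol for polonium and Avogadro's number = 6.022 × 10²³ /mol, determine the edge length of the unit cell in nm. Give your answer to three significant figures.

With Z = 1 atom per simple cubic cell, a³ = Z·M/(N_A·ρ) = 1 × 209.0 / (6.022 × 10²³ × 9.180 g/cm³) = 3.781 × 10^-23 cm³.
a = (3.781 × 10^-23)^(1/3) = 3.356 × 10^-8 cm = 0.336 nm.

0.336 nm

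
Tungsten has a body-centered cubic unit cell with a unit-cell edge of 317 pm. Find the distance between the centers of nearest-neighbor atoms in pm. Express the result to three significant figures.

275 pm

In a BCC structure, atoms touch along the body diagonal, so √3·a = 4r; the nearest-neighbor distance equals 2r = 0.8660·a.
d = 0.8660 × 317 = 275 pm.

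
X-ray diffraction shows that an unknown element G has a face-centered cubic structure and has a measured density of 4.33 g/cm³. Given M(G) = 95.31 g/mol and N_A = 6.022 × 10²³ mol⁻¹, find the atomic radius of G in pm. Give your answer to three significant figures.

186 pm

For an FCC cell (Z = 4), a³ = Z·M/(N_A·ρ) = 4 × 95.31 / (6.022 × 10²³ × 4.330) = 1.462 × 10^-22 cm³, so a = 5.268 × 10^-8 cm = 526.8 pm.
Atoms touch along the face diagonal, so √2·a = 4r, so r = 0.3536 × a = 186 pm.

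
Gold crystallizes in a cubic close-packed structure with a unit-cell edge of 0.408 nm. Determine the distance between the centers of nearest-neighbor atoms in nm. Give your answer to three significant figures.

In an FCC structure, atoms touch along the face diagonal, so √2·a = 4r; the nearest-neighbor distance equals 2r = 0.7071·a.
d = 0.7071 × 0.408 = 0.288 nm.

0.288 nm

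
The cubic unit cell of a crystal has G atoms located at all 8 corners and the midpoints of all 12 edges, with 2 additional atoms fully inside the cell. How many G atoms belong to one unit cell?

Corner atoms are shared by 8 cells (1/8 each), edge atoms by 4 (1/4 each), interior atoms are unshared.
Net atoms = 8 × 1/8 + 12 × 1/4 + 2 = 1 + 3 + 2 = 6.

6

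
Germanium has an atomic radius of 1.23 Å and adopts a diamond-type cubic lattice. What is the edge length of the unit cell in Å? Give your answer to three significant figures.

In a diamond cubic lattice, nearest neighbors lie along the body diagonal with √3·a = 8r.
a = 8r/√3 = 8 × 1.23 / 1.7321 = 5.68 Å.

5.68 Å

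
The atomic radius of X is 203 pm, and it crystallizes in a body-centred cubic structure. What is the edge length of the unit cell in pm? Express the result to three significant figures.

In a BCC lattice, atoms touch along the body diagonal, so √3·a = 4r.
a = 4r/√3 = 4 × 203 / 1.7321 = 469 pm.

469 pm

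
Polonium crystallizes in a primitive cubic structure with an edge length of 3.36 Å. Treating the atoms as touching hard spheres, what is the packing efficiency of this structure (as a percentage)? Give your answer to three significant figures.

52.4%

In a simple cubic lattice atoms touch along the cell edge, so a = 2r, so r = 0.5000a = 1.680 Å.
Packing fraction = Z·(4/3)πr³ / a³ = 1 × (4/3)π × (1.680)³ / (3.36)³ = 0.5236 = 52.4%.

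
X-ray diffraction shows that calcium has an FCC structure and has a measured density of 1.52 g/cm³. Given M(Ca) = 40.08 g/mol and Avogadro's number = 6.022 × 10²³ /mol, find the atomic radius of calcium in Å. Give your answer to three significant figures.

1.98 Å

For an FCC cell (Z = 4), a³ = Z·M/(N_A·ρ) = 4 × 40.08 / (6.022 × 10²³ × 1.520) = 1.751 × 10^-22 cm³, so a = 5.595 × 10^-8 cm = 5.595 Å.
Atoms touch along the face diagonal, so √2·a = 4r, so r = 0.3536 × a = 1.98 Å.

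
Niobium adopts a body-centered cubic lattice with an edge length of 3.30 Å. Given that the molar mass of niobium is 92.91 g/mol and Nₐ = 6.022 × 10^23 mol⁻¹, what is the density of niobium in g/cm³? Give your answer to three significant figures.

A BCC unit cell contains Z = 2 atoms.
Cell volume: a³ = (3.30 Å)³ = (3.300 × 10^-8 cm)³ = 3.594 × 10^-23 cm³.
ρ = Z·M/(N_A·a³) = 2 × 92.91 / (6.022 × 10²³ × 3.594 × 10^-23) = 8.586 g/cm³.

8.59 g/cm³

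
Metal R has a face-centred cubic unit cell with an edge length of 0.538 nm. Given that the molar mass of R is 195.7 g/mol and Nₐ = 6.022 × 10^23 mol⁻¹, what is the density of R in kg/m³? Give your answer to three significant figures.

An FCC unit cell contains Z = 4 atoms.
Cell volume: a³ = (0.538 nm)³ = (5.380 × 10^-8 cm)³ = 1.557 × 10^-22 cm³.
ρ = Z·M/(N_A·a³) = 4 × 195.7 / (6.022 × 10²³ × 1.557 × 10^-22) = 8.348 g/cm³ = 8350 kg/m³.

8350 kg/m³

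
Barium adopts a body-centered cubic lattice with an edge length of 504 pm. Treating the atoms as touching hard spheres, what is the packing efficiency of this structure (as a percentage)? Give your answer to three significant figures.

68.0%

In a BCC lattice atoms touch along the body diagonal, so √3·a = 4r, so r = 0.4330a = 218.2 pm.
Packing fraction = Z·(4/3)πr³ / a³ = 2 × (4/3)π × (218.2)³ / (504)³ = 0.6802 = 68.0%.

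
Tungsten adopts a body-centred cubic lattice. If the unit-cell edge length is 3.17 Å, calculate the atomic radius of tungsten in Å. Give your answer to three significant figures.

1.37 Å

In a BCC lattice, atoms touch along the body diagonal, so √3·a = 4r.
r = √3·a/4 = 1.7321 × 3.17 / 4 = 1.37 Å.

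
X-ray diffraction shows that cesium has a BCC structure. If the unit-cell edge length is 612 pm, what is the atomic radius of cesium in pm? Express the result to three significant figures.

265 pm

In a BCC lattice, atoms touch along the body diagonal, so √3·a = 4r.
r = √3·a/4 = 1.7321 × 612 / 4 = 265 pm.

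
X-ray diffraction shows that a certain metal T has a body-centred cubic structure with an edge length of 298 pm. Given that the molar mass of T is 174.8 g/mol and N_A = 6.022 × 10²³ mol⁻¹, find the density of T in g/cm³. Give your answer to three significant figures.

21.9 g/cm³

A BCC unit cell contains Z = 2 atoms.
Cell volume: a³ = (298 pm)³ = (2.980 × 10^-8 cm)³ = 2.646 × 10^-23 cm³.
ρ = Z·M/(N_A·a³) = 2 × 174.8 / (6.022 × 10²³ × 2.646 × 10^-23) = 21.94 g/cm³.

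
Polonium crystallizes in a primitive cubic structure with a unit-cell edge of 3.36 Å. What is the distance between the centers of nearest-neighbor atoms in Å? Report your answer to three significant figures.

3.36 Å

In a simple cubic structure, atoms touch along the cell edge, so a = 2r; the nearest-neighbor distance equals 2r = 1.000·a.
d = 1.000 × 3.36 = 3.36 Å.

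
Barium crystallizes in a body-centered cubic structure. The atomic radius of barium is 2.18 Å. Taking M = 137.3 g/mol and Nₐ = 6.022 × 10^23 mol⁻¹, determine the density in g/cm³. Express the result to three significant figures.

3.57 g/cm³

In a BCC lattice, atoms touch along the body diagonal, so √3·a = 4r, giving a = 5.034 Å = 5.034 × 10^-8 cm.
With Z = 2, ρ = Z·M/(N_A·a³) = 2 × 137.3 / (6.022 × 10²³ × 1.276 × 10^-22) = 3.573 g/cm³.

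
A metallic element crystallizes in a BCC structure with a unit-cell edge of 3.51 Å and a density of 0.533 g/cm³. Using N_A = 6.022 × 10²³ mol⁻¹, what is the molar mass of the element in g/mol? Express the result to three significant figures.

6.94 g/mol

A BCC cell has Z = 2 atoms; a = 3.510 × 10^-8 cm.
M = ρ·N_A·a³/Z = 0.533 × 6.022 × 10²³ × 4.324 × 10^-23 / 2 = 6.94 g/mol.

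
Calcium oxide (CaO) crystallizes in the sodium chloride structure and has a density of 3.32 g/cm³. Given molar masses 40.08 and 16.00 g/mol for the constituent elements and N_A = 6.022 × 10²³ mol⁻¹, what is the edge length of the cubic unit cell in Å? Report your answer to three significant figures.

M(CaO) = 56.08 g/mol; Z = 4 formula units per cell.
a³ = Z·M/(N_A·ρ) = 4 × 56.08 / (6.022 × 10²³ × 3.32) = 1.122 × 10^-22 cm³, so a = 4.823 × 10^-8 cm = 4.82 Å.

4.82 Å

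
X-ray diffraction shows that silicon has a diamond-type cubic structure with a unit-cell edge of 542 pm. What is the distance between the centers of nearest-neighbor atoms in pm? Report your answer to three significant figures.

235 pm

In a diamond cubic structure, nearest neighbors lie along the body diagonal with √3·a = 8r; the nearest-neighbor distance equals 2r = 0.4330·a.
d = 0.4330 × 542 = 235 pm.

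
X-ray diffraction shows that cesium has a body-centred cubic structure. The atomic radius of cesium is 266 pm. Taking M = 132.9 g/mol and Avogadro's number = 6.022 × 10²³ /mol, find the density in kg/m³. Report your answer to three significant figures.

In a BCC lattice, atoms touch along the body diagonal, so √3·a = 4r, giving a = 614.3 pm = 6.143 × 10^-8 cm.
With Z = 2, ρ = Z·M/(N_A·a³) = 2 × 132.9 / (6.022 × 10²³ × 2.318 × 10^-22) = 1.904 g/cm³ = 1900 kg/m³.

1900 kg/m³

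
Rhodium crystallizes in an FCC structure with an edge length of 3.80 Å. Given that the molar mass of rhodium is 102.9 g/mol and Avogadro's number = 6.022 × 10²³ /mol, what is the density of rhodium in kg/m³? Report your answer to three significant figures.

12500 kg/m³

An FCC unit cell contains Z = 4 atoms.
Cell volume: a³ = (3.80 Å)³ = (3.800 × 10^-8 cm)³ = 5.487 × 10^-23 cm³.
ρ = Z·M/(N_A·a³) = 4 × 102.9 / (6.022 × 10²³ × 5.487 × 10^-23) = 12.46 g/cm³ = 12500 kg/m³.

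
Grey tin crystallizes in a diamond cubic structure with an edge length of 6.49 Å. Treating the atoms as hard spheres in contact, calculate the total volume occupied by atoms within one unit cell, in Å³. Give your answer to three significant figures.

93.0 Å³

In a diamond cubic lattice nearest neighbors lie along the body diagonal with √3·a = 8r, so r = 0.2165a = 1.405 Å.
V_atoms = Z × (4/3)πr³ = 8 × (4/3)π × (1.405)³ = 93.0 Å³.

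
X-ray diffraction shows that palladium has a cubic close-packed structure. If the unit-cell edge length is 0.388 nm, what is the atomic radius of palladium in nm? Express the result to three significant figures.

0.137 nm

In an FCC lattice, atoms touch along the face diagonal, so √2·a = 4r.
r = √2·a/4 = 1.4142 × 0.388 / 4 = 0.137 nm.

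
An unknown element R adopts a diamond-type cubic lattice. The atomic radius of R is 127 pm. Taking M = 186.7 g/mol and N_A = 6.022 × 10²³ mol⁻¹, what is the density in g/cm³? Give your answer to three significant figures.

12.3 g/cm³

In a diamond cubic lattice, nearest neighbors lie along the body diagonal with √3·a = 8r, giving a = 586.6 pm = 5.866 × 10^-8 cm.
With Z = 8, ρ = Z·M/(N_A·a³) = 8 × 186.7 / (6.022 × 10²³ × 2.018 × 10^-22) = 12.29 g/cm³.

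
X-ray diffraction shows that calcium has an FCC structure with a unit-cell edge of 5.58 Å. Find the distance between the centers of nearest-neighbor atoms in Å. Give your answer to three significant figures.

3.95 Å

In an FCC structure, atoms touch along the face diagonal, so √2·a = 4r; the nearest-neighbor distance equals 2r = 0.7071·a.
d = 0.7071 × 5.58 = 3.95 Å.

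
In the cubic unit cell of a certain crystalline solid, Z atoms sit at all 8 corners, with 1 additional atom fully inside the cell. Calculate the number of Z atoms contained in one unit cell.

2

Corner atoms are shared by 8 cells (1/8 each), interior atoms are unshared.
Net atoms = 8 × 1/8 + 1 = 1 + 1 = 2.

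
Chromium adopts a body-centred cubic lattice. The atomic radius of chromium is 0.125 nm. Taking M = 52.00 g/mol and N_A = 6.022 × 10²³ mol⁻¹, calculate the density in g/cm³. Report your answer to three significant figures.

In a BCC lattice, atoms touch along the body diagonal, so √3·a = 4r, giving a = 0.2887 nm = 2.887 × 10^-8 cm.
With Z = 2, ρ = Z·M/(N_A·a³) = 2 × 52.00 / (6.022 × 10²³ × 2.406 × 10^-23) = 7.179 g/cm³.

7.18 g/cm³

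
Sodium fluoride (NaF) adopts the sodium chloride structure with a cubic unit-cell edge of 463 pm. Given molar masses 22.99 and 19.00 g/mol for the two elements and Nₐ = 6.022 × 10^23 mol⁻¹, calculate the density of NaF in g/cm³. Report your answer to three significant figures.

2.81 g/cm³

The sodium chloride structure contains Z = 4 formula units per cell; M(NaF) = 22.99 + 19.00 = 41.99 g/mol.
a³ = (4.630 × 10^-8 cm)³ = 9.925 × 10^-23 cm³.
ρ = 4 × 41.99 / (6.022 × 10²³ × 9.925 × 10^-23) = 2.810 g/cm³.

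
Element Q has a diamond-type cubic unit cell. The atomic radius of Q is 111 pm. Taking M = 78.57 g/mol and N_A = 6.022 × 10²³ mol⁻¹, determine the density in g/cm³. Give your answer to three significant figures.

7.75 g/cm³

In a diamond cubic lattice, nearest neighbors lie along the body diagonal with √3·a = 8r, giving a = 512.7 pm = 5.127 × 10^-8 cm.
With Z = 8, ρ = Z·M/(N_A·a³) = 8 × 78.57 / (6.022 × 10²³ × 1.348 × 10^-22) = 7.745 g/cm³.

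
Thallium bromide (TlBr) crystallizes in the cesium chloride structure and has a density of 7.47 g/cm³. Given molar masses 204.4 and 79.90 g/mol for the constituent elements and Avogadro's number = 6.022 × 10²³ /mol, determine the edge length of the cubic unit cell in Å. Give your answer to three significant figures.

M(TlBr) = 284.3 g/mol; Z = 1 formula unit per cell.
a³ = Z·M/(N_A·ρ) = 1 × 284.3 / (6.022 × 10²³ × 7.47) = 6.320 × 10^-23 cm³, so a = 3.983 × 10^-8 cm = 3.98 Å.

3.98 Å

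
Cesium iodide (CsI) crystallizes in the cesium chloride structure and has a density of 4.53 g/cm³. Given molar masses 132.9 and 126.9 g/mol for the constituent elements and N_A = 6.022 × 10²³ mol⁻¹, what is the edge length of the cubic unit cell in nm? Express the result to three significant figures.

0.457 nm

M(CsI) = 259.8 g/mol; Z = 1 formula unit per cell.
a³ = Z·M/(N_A·ρ) = 1 × 259.8 / (6.022 × 10²³ × 4.53) = 9.524 × 10^-23 cm³, so a = 4.567 × 10^-8 cm = 0.457 nm.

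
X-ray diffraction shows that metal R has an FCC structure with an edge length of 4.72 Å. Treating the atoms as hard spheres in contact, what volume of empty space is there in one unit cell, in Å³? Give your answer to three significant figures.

In an FCC lattice atoms touch along the face diagonal, so √2·a = 4r, so r = 0.3536a = 1.669 Å.
V_cell = a³ = 105.2 Å³; V_atoms = 4 × (4/3)πr³ = 77.86 Å³.
Empty space = 105.2 − 77.86 = 27.3 Å³.

27.3 Å³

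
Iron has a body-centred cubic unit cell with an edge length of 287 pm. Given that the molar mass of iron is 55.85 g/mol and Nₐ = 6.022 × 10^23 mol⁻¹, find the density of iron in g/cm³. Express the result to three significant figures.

7.85 g/cm³

A BCC unit cell contains Z = 2 atoms.
Cell volume: a³ = (287 pm)³ = (2.870 × 10^-8 cm)³ = 2.364 × 10^-23 cm³.
ρ = Z·M/(N_A·a³) = 2 × 55.85 / (6.022 × 10²³ × 2.364 × 10^-23) = 7.846 g/cm³.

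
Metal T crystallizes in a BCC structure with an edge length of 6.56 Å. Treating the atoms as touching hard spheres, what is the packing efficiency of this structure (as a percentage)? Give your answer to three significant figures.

68.0%

In a BCC lattice atoms touch along the body diagonal, so √3·a = 4r, so r = 0.4330a = 2.841 Å.
Packing fraction = Z·(4/3)πr³ / a³ = 2 × (4/3)π × (2.841)³ / (6.56)³ = 0.6802 = 68.0%.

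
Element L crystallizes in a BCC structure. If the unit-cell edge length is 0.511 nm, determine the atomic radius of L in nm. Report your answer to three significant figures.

In a BCC lattice, atoms touch along the body diagonal, so √3·a = 4r.
r = √3·a/4 = 1.7321 × 0.511 / 4 = 0.221 nm.

0.221 nm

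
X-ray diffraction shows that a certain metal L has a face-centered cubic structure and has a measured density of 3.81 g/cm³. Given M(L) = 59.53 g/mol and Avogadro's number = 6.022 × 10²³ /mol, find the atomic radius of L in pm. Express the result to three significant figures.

166 pm

For an FCC cell (Z = 4), a³ = Z·M/(N_A·ρ) = 4 × 59.53 / (6.022 × 10²³ × 3.810) = 1.038 × 10^-22 cm³, so a = 4.699 × 10^-8 cm = 469.9 pm.
Atoms touch along the face diagonal, so √2·a = 4r, so r = 0.3536 × a = 166 pm.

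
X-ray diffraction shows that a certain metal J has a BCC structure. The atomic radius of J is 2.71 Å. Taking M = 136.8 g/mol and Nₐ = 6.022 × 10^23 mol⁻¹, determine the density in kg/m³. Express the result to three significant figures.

1850 kg/m³

In a BCC lattice, atoms touch along the body diagonal, so √3·a = 4r, giving a = 6.258 Å = 6.258 × 10^-8 cm.
With Z = 2, ρ = Z·M/(N_A·a³) = 2 × 136.8 / (6.022 × 10²³ × 2.451 × 10^-22) = 1.853 g/cm³ = 1850 kg/m³.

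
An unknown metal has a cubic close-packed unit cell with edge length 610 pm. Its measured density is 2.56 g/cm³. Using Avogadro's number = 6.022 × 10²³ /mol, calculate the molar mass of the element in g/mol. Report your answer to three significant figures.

87.5 g/mol

An FCC cell has Z = 4 atoms; a = 6.100 × 10^-8 cm.
M = ρ·N_A·a³/Z = 2.56 × 6.022 × 10²³ × 2.270 × 10^-22 / 4 = 87.5 g/mol.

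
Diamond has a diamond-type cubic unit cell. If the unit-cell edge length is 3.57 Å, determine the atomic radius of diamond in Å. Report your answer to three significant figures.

0.773 Å

In a diamond cubic lattice, nearest neighbors lie along the body diagonal with √3·a = 8r.
r = √3·a/8 = 1.7321 × 3.57 / 8 = 0.773 Å.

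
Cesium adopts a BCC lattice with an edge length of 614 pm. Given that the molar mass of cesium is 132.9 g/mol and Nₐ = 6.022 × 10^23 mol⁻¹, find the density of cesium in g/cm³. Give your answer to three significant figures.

1.91 g/cm³

A BCC unit cell contains Z = 2 atoms.
Cell volume: a³ = (614 pm)³ = (6.140 × 10^-8 cm)³ = 2.315 × 10^-22 cm³.
ρ = Z·M/(N_A·a³) = 2 × 132.9 / (6.022 × 10²³ × 2.315 × 10^-22) = 1.907 g/cm³.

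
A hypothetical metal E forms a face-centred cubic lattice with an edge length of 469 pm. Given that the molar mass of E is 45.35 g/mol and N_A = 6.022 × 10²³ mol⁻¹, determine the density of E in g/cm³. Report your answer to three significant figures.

2.92 g/cm³

An FCC unit cell contains Z = 4 atoms.
Cell volume: a³ = (469 pm)³ = (4.690 × 10^-8 cm)³ = 1.032 × 10^-22 cm³.
ρ = Z·M/(N_A·a³) = 4 × 45.35 / (6.022 × 10²³ × 1.032 × 10^-22) = 2.920 g/cm³.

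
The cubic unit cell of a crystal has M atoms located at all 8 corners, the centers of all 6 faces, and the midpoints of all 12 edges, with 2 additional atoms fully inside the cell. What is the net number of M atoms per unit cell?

9

Corner atoms are shared by 8 cells (1/8 each), face atoms by 2 (1/2 each), edge atoms by 4 (1/4 each), interior atoms are unshared.
Net atoms = 8 × 1/8 + 6 × 1/2 + 12 × 1/4 + 2 = 1 + 3 + 3 + 2 = 9.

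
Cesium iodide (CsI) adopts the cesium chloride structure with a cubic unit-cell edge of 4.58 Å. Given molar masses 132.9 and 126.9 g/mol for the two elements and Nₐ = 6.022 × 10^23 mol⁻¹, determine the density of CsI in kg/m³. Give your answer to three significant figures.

4490 kg/m³

The cesium chloride structure contains Z = 1 formula unit per cell; M(CsI) = 132.9 + 126.9 = 259.8 g/mol.
a³ = (4.580 × 10^-8 cm)³ = 9.607 × 10^-23 cm³.
ρ = 1 × 259.8 / (6.022 × 10²³ × 9.607 × 10^-23) = 4.491 g/cm³ = 4490 kg/m³.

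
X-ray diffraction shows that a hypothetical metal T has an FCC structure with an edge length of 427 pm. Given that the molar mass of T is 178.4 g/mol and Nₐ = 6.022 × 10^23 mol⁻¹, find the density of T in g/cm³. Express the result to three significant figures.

15.2 g/cm³

An FCC unit cell contains Z = 4 atoms.
Cell volume: a³ = (427 pm)³ = (4.270 × 10^-8 cm)³ = 7.785 × 10^-23 cm³.
ρ = Z·M/(N_A·a³) = 4 × 178.4 / (6.022 × 10²³ × 7.785 × 10^-23) = 15.22 g/cm³.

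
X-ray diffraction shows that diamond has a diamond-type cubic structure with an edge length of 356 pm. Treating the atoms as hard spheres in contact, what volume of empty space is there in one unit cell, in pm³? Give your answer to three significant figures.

2.98 × 10^7 pm³

In a diamond cubic lattice nearest neighbors lie along the body diagonal with √3·a = 8r, so r = 0.2165a = 77.08 pm.
V_cell = a³ = 4.512 × 10^7 pm³; V_atoms = 8 × (4/3)πr³ = 1.534 × 10^7 pm³.
Empty space = 4.512 × 10^7 − 1.534 × 10^7 = 2.98 × 10^7 pm³.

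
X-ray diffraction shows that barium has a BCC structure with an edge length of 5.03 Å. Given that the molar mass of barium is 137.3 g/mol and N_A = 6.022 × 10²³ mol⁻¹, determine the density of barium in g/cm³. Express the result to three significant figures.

A BCC unit cell contains Z = 2 atoms.
Cell volume: a³ = (5.03 Å)³ = (5.030 × 10^-8 cm)³ = 1.273 × 10^-22 cm³.
ρ = Z·M/(N_A·a³) = 2 × 137.3 / (6.022 × 10²³ × 1.273 × 10^-22) = 3.583 g/cm³.

3.58 g/cm³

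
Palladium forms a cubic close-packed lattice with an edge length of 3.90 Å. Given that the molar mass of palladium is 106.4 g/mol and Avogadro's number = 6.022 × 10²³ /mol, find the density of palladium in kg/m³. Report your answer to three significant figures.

An FCC unit cell contains Z = 4 atoms.
Cell volume: a³ = (3.90 Å)³ = (3.900 × 10^-8 cm)³ = 5.932 × 10^-23 cm³.
ρ = Z·M/(N_A·a³) = 4 × 106.4 / (6.022 × 10²³ × 5.932 × 10^-23) = 11.91 g/cm³ = 11900 kg/m³.

11900 kg/m³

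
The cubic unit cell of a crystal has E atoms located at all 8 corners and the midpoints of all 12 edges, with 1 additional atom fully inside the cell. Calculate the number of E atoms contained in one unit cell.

5

Corner atoms are shared by 8 cells (1/8 each), edge atoms by 4 (1/4 each), interior atoms are unshared.
Net atoms = 8 × 1/8 + 12 × 1/4 + 1 = 1 + 3 + 1 = 5.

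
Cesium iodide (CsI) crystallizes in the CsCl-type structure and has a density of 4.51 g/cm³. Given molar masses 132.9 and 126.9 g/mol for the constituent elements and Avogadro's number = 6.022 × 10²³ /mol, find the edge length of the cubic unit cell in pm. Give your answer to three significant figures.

457 pm

M(CsI) = 259.8 g/mol; Z = 1 formula unit per cell.
a³ = Z·M/(N_A·ρ) = 1 × 259.8 / (6.022 × 10²³ × 4.51) = 9.566 × 10^-23 cm³, so a = 4.573 × 10^-8 cm = 457 pm.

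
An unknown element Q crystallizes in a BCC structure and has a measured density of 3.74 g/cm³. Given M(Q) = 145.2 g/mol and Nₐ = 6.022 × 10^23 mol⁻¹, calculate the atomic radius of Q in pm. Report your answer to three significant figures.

219 pm

For a BCC cell (Z = 2), a³ = Z·M/(N_A·ρ) = 2 × 145.2 / (6.022 × 10²³ × 3.740) = 1.289 × 10^-22 cm³, so a = 5.052 × 10^-8 cm = 505.2 pm.
Atoms touch along the body diagonal, so √3·a = 4r, so r = 0.4330 × a = 219 pm.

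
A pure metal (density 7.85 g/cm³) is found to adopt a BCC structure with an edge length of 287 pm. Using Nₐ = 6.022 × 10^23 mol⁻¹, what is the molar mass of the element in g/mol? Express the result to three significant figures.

55.9 g/mol

A BCC cell has Z = 2 atoms; a = 2.870 × 10^-8 cm.
M = ρ·N_A·a³/Z = 7.85 × 6.022 × 10²³ × 2.364 × 10^-23 / 2 = 55.9 g/mol.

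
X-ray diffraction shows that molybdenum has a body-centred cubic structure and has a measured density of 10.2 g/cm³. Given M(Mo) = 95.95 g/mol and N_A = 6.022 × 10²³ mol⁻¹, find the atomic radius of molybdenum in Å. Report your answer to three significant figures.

1.36 Å

For a BCC cell (Z = 2), a³ = Z·M/(N_A·ρ) = 2 × 95.95 / (6.022 × 10²³ × 10.20) = 3.124 × 10^-23 cm³, so a = 3.150 × 10^-8 cm = 3.150 Å.
Atoms touch along the body diagonal, so √3·a = 4r, so r = 0.4330 × a = 1.36 Å.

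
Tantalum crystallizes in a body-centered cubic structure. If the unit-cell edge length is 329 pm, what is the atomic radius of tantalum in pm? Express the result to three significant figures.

142 pm

In a BCC lattice, atoms touch along the body diagonal, so √3·a = 4r.
r = √3·a/4 = 1.7321 × 329 / 4 = 142 pm.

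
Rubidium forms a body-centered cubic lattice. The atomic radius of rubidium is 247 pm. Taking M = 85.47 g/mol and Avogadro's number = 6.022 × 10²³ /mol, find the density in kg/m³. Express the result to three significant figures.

1530 kg/m³

In a BCC lattice, atoms touch along the body diagonal, so √3·a = 4r, giving a = 570.4 pm = 5.704 × 10^-8 cm.
With Z = 2, ρ = Z·M/(N_A·a³) = 2 × 85.47 / (6.022 × 10²³ × 1.856 × 10^-22) = 1.529 g/cm³ = 1530 kg/m³.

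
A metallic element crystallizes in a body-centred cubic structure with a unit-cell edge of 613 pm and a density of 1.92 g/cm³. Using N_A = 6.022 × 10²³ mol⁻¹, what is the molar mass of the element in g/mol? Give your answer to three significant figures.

A BCC cell has Z = 2 atoms; a = 6.130 × 10^-8 cm.
M = ρ·N_A·a³/Z = 1.92 × 6.022 × 10²³ × 2.303 × 10^-22 / 2 = 133 g/mol.

133 g/mol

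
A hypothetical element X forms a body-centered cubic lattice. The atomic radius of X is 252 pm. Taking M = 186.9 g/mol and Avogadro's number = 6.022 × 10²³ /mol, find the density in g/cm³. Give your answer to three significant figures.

3.15 g/cm³

In a BCC lattice, atoms touch along the body diagonal, so √3·a = 4r, giving a = 582.0 pm = 5.820 × 10^-8 cm.
With Z = 2, ρ = Z·M/(N_A·a³) = 2 × 186.9 / (6.022 × 10²³ × 1.971 × 10^-22) = 3.149 g/cm³.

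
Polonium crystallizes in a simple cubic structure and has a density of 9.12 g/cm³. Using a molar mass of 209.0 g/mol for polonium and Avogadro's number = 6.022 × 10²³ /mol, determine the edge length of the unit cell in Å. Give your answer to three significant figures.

With Z = 1 atom per simple cubic cell, a³ = Z·M/(N_A·ρ) = 1 × 209.0 / (6.022 × 10²³ × 9.120 g/cm³) = 3.805 × 10^-23 cm³.
a = (3.805 × 10^-23)^(1/3) = 3.364 × 10^-8 cm = 3.36 Å.

3.36 Å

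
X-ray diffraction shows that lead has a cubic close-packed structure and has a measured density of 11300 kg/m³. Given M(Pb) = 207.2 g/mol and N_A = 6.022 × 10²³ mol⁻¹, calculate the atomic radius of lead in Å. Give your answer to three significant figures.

For an FCC cell (Z = 4), a³ = Z·M/(N_A·ρ) = 4 × 207.2 / (6.022 × 10²³ × 11.30) = 1.218 × 10^-22 cm³, so a = 4.957 × 10^-8 cm = 4.957 Å.
Atoms touch along the face diagonal, so √2·a = 4r, so r = 0.3536 × a = 1.75 Å.

1.75 Å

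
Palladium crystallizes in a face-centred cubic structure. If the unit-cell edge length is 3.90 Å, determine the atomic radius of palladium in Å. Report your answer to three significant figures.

1.38 Å

In an FCC lattice, atoms touch along the face diagonal, so √2·a = 4r.
r = √2·a/4 = 1.4142 × 3.90 / 4 = 1.38 Å.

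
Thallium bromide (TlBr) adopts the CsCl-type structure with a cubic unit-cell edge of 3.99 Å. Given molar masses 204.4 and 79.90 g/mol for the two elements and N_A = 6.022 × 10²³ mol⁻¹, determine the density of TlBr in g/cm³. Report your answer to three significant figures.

The CsCl-type structure contains Z = 1 formula unit per cell; M(TlBr) = 204.4 + 79.90 = 284.3 g/mol.
a³ = (3.990 × 10^-8 cm)³ = 6.352 × 10^-23 cm³.
ρ = 1 × 284.3 / (6.022 × 10²³ × 6.352 × 10^-23) = 7.432 g/cm³.

7.43 g/cm³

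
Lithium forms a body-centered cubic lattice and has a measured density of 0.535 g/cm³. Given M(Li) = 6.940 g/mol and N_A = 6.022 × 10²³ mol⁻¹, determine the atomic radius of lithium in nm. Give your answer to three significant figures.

0.152 nm

For a BCC cell (Z = 2), a³ = Z·M/(N_A·ρ) = 2 × 6.940 / (6.022 × 10²³ × 0.5350) = 4.308 × 10^-23 cm³, so a = 3.506 × 10^-8 cm = 0.3506 nm.
Atoms touch along the body diagonal, so √3·a = 4r, so r = 0.4330 × a = 0.152 nm.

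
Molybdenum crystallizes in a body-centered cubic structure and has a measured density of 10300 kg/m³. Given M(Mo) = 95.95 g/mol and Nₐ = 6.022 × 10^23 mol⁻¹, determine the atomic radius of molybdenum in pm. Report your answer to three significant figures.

For a BCC cell (Z = 2), a³ = Z·M/(N_A·ρ) = 2 × 95.95 / (6.022 × 10²³ × 10.30) = 3.094 × 10^-23 cm³, so a = 3.139 × 10^-8 cm = 313.9 pm.
Atoms touch along the body diagonal, so √3·a = 4r, so r = 0.4330 × a = 136 pm.

136 pm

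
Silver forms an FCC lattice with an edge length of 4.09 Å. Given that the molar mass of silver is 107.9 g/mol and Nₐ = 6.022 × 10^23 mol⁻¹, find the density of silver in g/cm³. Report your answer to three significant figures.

An FCC unit cell contains Z = 4 atoms.
Cell volume: a³ = (4.09 Å)³ = (4.090 × 10^-8 cm)³ = 6.842 × 10^-23 cm³.
ρ = Z·M/(N_A·a³) = 4 × 107.9 / (6.022 × 10²³ × 6.842 × 10^-23) = 10.48 g/cm³.

10.5 g/cm³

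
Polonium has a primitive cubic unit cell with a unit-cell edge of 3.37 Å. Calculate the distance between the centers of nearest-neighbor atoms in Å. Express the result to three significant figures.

3.37 Å

In a simple cubic structure, atoms touch along the cell edge, so a = 2r; the nearest-neighbor distance equals 2r = 1.000·a.
d = 1.000 × 3.37 = 3.37 Å.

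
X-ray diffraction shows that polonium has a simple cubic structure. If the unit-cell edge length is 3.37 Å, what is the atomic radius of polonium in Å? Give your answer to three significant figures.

In a simple cubic lattice, atoms touch along the cell edge, so a = 2r.
r = a/2 = 3.37/2 = 1.69 Å.

1.69 Å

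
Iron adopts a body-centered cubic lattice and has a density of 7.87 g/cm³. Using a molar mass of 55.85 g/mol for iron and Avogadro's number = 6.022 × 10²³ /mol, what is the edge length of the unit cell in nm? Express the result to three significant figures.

0.287 nm

With Z = 2 atoms per BCC cell, a³ = Z·M/(N_A·ρ) = 2 × 55.85 / (6.022 × 10²³ × 7.870 g/cm³) = 2.357 × 10^-23 cm³.
a = (2.357 × 10^-23)^(1/3) = 2.867 × 10^-8 cm = 0.287 nm.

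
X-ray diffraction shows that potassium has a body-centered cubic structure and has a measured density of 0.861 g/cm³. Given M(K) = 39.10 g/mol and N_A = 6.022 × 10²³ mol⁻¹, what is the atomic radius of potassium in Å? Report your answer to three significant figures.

2.30 Å

For a BCC cell (Z = 2), a³ = Z·M/(N_A·ρ) = 2 × 39.10 / (6.022 × 10²³ × 0.8610) = 1.508 × 10^-22 cm³, so a = 5.323 × 10^-8 cm = 5.323 Å.
Atoms touch along the body diagonal, so √3·a = 4r, so r = 0.4330 × a = 2.30 Å.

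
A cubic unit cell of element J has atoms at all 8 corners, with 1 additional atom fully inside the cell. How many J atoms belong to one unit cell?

Corner atoms are shared by 8 cells (1/8 each), interior atoms are unshared.
Net atoms = 8 × 1/8 + 1 = 1 + 1 = 2.

2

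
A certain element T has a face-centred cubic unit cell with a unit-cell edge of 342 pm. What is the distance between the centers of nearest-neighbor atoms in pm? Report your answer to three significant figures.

242 pm

In an FCC structure, atoms touch along the face diagonal, so √2·a = 4r; the nearest-neighbor distance equals 2r = 0.7071·a.
d = 0.7071 × 342 = 242 pm.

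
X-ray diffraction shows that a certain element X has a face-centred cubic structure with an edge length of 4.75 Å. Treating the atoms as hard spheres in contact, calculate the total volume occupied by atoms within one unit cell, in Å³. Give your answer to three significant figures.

79.4 Å³

In an FCC lattice atoms touch along the face diagonal, so √2·a = 4r, so r = 0.3536a = 1.679 Å.
V_atoms = Z × (4/3)πr³ = 4 × (4/3)π × (1.679)³ = 79.4 Å³.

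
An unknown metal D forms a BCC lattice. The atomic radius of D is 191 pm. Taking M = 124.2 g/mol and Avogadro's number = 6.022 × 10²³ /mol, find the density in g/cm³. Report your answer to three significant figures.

In a BCC lattice, atoms touch along the body diagonal, so √3·a = 4r, giving a = 441.1 pm = 4.411 × 10^-8 cm.
With Z = 2, ρ = Z·M/(N_A·a³) = 2 × 124.2 / (6.022 × 10²³ × 8.582 × 10^-23) = 4.806 g/cm³.

4.81 g/cm³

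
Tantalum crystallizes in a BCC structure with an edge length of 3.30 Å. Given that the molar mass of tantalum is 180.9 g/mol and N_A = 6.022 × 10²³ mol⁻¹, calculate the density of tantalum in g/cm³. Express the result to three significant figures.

16.7 g/cm³

A BCC unit cell contains Z = 2 atoms.
Cell volume: a³ = (3.30 Å)³ = (3.300 × 10^-8 cm)³ = 3.594 × 10^-23 cm³.
ρ = Z·M/(N_A·a³) = 2 × 180.9 / (6.022 × 10²³ × 3.594 × 10^-23) = 16.72 g/cm³.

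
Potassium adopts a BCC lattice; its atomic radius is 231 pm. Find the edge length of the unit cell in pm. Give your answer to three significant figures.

533 pm

In a BCC lattice, atoms touch along the body diagonal, so √3·a = 4r.
a = 4r/√3 = 4 × 231 / 1.7321 = 533 pm.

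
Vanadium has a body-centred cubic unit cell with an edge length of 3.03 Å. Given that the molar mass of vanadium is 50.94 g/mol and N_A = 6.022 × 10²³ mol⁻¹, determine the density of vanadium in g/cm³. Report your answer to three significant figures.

6.08 g/cm³

A BCC unit cell contains Z = 2 atoms.
Cell volume: a³ = (3.03 Å)³ = (3.030 × 10^-8 cm)³ = 2.782 × 10^-23 cm³.
ρ = Z·M/(N_A·a³) = 2 × 50.94 / (6.022 × 10²³ × 2.782 × 10^-23) = 6.082 g/cm³.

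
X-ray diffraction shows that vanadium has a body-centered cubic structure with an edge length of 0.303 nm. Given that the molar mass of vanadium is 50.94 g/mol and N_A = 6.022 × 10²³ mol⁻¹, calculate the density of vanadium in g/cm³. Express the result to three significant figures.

6.08 g/cm³

A BCC unit cell contains Z = 2 atoms.
Cell volume: a³ = (0.303 nm)³ = (3.030 × 10^-8 cm)³ = 2.782 × 10^-23 cm³.
ρ = Z·M/(N_A·a³) = 2 × 50.94 / (6.022 × 10²³ × 2.782 × 10^-23) = 6.082 g/cm³.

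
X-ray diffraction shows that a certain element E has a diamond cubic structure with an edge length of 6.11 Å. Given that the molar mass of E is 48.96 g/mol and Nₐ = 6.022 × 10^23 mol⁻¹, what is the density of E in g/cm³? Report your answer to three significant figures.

A diamond cubic unit cell contains Z = 8 atoms.
Cell volume: a³ = (6.11 Å)³ = (6.110 × 10^-8 cm)³ = 2.281 × 10^-22 cm³.
ρ = Z·M/(N_A·a³) = 8 × 48.96 / (6.022 × 10²³ × 2.281 × 10^-22) = 2.851 g/cm³.

2.85 g/cm³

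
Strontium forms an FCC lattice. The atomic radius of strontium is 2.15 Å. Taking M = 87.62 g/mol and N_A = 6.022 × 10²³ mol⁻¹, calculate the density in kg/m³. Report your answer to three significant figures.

2590 kg/m³

In an FCC lattice, atoms touch along the face diagonal, so √2·a = 4r, giving a = 6.081 Å = 6.081 × 10^-8 cm.
With Z = 4, ρ = Z·M/(N_A·a³) = 4 × 87.62 / (6.022 × 10²³ × 2.249 × 10^-22) = 2.588 g/cm³ = 2590 kg/m³.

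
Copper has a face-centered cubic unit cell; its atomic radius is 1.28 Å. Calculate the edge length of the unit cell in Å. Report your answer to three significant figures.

3.62 Å

In an FCC lattice, atoms touch along the face diagonal, so √2·a = 4r.
a = 4r/√2 = 4 × 1.28 / 1.4142 = 3.62 Å.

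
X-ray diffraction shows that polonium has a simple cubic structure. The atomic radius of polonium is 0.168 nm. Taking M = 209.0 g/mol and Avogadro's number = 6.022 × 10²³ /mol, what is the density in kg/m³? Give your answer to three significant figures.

In a simple cubic lattice, atoms touch along the cell edge, so a = 2r, giving a = 0.3360 nm = 3.360 × 10^-8 cm.
With Z = 1, ρ = Z·M/(N_A·a³) = 1 × 209.0 / (6.022 × 10²³ × 3.793 × 10^-23) = 9.149 g/cm³ = 9150 kg/m³.

9150 kg/m³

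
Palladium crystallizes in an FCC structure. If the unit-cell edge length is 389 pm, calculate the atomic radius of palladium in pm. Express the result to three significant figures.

In an FCC lattice, atoms touch along the face diagonal, so √2·a = 4r.
r = √2·a/4 = 1.4142 × 389 / 4 = 138 pm.

138 pm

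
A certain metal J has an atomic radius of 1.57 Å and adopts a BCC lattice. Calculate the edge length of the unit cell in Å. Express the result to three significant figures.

3.63 Å

In a BCC lattice, atoms touch along the body diagonal, so √3·a = 4r.
a = 4r/√3 = 4 × 1.57 / 1.7321 = 3.63 Å.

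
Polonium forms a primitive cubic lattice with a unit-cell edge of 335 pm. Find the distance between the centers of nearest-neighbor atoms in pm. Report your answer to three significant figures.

335 pm

In a simple cubic structure, atoms touch along the cell edge, so a = 2r; the nearest-neighbor distance equals 2r = 1.000·a.
d = 1.000 × 335 = 335 pm.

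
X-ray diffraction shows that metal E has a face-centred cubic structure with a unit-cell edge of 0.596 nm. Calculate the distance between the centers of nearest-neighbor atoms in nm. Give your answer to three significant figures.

0.421 nm

In an FCC structure, atoms touch along the face diagonal, so √2·a = 4r; the nearest-neighbor distance equals 2r = 0.7071·a.
d = 0.7071 × 0.596 = 0.421 nm.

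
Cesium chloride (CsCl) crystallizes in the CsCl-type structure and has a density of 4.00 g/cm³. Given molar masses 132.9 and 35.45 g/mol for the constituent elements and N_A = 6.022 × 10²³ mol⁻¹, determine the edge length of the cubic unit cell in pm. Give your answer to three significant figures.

M(CsCl) = 168.35 g/mol; Z = 1 formula unit per cell.
a³ = Z·M/(N_A·ρ) = 1 × 168.35 / (6.022 × 10²³ × 4.00) = 6.989 × 10^-23 cm³, so a = 4.119 × 10^-8 cm = 412 pm.

412 pm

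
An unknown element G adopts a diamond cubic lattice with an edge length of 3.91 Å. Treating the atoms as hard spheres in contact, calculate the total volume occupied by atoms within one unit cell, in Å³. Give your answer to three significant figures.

20.3 Å³

In a diamond cubic lattice nearest neighbors lie along the body diagonal with √3·a = 8r, so r = 0.2165a = 0.8465 Å.
V_atoms = Z × (4/3)πr³ = 8 × (4/3)π × (0.8465)³ = 20.3 Å³.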